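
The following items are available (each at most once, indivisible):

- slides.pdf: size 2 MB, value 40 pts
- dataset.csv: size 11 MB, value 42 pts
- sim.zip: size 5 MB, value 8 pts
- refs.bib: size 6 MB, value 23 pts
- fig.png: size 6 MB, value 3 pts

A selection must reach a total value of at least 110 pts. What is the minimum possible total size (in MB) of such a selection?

Subsets with value ≥ 110, sorted by total size:
- slides.pdf+dataset.csv+sim.zip+refs.bib: size 24, value 113
- slides.pdf+dataset.csv+sim.zip+refs.bib+fig.png: size 30, value 116
Minimum size: 24 MB.

24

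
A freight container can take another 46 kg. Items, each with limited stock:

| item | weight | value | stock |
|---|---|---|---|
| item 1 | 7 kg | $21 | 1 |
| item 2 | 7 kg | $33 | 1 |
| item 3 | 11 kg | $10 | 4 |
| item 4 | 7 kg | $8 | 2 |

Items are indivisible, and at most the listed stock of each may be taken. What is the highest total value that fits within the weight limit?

$82

Best selections within weight 46 and stock limits:
- 1×item 1 + 1×item 2 + 2×item 3 + 1×item 4: weight 43, value 82
- 1×item 1 + 1×item 2 + 1×item 3 + 2×item 4: weight 39, value 80
- 1×item 1 + 1×item 2 + 2×item 3: weight 36, value 74
- 1×item 1 + 1×item 2 + 1×item 3 + 1×item 4: weight 32, value 72
Best: $82.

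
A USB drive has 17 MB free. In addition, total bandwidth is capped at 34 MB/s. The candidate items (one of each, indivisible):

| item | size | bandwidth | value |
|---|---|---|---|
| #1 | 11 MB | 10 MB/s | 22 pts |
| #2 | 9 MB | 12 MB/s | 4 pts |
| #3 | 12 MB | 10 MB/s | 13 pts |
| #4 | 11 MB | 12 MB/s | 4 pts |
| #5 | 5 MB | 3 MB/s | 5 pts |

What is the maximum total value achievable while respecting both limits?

Feasible sets respecting both limits:
- #1+#5: size 16, bandwidth 13, value 27
- #1: size 11, bandwidth 10, value 22
- #3+#5: size 17, bandwidth 13, value 18
- #3: size 12, bandwidth 10, value 13
Best: 27 pts.

27 pts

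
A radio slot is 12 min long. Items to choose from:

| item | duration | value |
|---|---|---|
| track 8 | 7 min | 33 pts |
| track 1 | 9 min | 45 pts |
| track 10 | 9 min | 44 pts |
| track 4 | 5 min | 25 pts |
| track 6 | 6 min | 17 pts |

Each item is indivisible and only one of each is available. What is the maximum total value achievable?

58 pts

This is a 0/1 knapsack; check combinations near the capacity.
- track 8+track 4: duration 7+5=12, value 33+25=58
- track 1: duration 9, value 45
- track 10: duration 9, value 44
Best: 58 pts.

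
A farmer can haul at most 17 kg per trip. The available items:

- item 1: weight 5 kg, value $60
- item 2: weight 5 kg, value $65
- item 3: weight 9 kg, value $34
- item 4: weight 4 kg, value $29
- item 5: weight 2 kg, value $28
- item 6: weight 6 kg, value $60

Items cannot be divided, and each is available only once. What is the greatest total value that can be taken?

$185

Check high-value combinations within 17 kg:
- item 1+item 2+item 6: weight 5+5+6=16, value 60+65+60=185
- item 1+item 2+item 4+item 5: weight 5+5+4+2=16, value 60+65+29+28=182
- item 2+item 4+item 5+item 6: weight 5+4+2+6=17, value 65+29+28+60=182
- item 1+item 4+item 5+item 6: weight 5+4+2+6=17, value 60+29+28+60=177
- item 1+item 2+item 4: weight 5+5+4=14, value 60+65+29=154
Best: $185.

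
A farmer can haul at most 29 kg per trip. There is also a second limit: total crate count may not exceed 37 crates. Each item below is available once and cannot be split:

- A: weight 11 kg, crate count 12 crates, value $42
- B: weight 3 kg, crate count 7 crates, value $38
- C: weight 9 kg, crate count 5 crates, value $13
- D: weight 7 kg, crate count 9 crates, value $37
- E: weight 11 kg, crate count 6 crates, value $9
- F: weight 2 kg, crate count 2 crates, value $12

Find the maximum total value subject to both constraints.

$129

Feasible sets respecting both limits:
- A+B+D+F: weight 23, crate count 30, value 129
- A+B+D: weight 21, crate count 28, value 117
- A+B+C+F: weight 25, crate count 26, value 105
- A+C+D+F: weight 29, crate count 28, value 104
Best: $129.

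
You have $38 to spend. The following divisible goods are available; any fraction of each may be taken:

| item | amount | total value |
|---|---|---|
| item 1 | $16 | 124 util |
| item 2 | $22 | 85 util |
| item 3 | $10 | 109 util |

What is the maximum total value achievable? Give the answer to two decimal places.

Take in order of value per unit:
- item 3 (109/10 per unit): all 10 → value 109, running total 109.00
- item 1 (124/16 per unit): all 16 → value 124, running total 233.00
- item 2 (85/22 per unit): 12 of 22 → value 12×85/22 = 46.3636, running total 279.36
Total 279.36.

279.36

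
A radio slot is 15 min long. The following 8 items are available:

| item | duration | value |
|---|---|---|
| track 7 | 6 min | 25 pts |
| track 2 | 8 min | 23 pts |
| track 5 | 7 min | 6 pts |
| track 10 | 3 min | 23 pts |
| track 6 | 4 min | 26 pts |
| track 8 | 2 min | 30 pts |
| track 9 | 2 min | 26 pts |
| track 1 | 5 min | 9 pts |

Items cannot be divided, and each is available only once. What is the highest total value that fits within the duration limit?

107 pts

Check high-value combinations within 15 min:
- track 7+track 6+track 8+track 9: duration 6+4+2+2=14, value 25+26+30+26=107
- track 10+track 6+track 8+track 9: duration 3+4+2+2=11, value 23+26+30+26=105
- track 7+track 10+track 8+track 9: duration 6+3+2+2=13, value 25+23+30+26=104
- track 7+track 10+track 6+track 8: duration 6+3+4+2=15, value 25+23+26+30=104
- track 2+track 10+track 8+track 9: duration 8+3+2+2=15, value 23+23+30+26=102
Best: 107 pts.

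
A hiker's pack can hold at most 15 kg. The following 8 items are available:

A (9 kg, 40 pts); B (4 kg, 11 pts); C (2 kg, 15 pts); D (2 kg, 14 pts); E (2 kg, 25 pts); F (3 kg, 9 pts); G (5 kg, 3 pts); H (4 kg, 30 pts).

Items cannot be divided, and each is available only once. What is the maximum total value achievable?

95 pts

Check high-value combinations within 15 kg:
- B+C+D+E+H: weight 4+2+2+2+4=14, value 11+15+14+25+30=95
- A+E+H: weight 9+2+4=15, value 40+25+30=95
- A+C+D+E: weight 9+2+2+2=15, value 40+15+14+25=94
Best: 95 pts.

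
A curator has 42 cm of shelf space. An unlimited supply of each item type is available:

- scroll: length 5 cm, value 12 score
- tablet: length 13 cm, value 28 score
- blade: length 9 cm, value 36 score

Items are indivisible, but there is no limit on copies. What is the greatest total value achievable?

Best value-per-unit is blade at 36/9; filling with it alone gives 4×36 = 144.
Optimal mix: 1×scroll + 4×blade → length 41, value 156.

156 score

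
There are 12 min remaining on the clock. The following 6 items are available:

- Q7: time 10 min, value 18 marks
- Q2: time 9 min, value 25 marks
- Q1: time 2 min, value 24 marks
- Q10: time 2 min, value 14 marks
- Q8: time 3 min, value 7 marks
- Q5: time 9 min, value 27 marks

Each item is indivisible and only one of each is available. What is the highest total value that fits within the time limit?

51 marks

Check high-value combinations within 12 min:
- Q1+Q5: time 2+9=11, value 24+27=51
- Q2+Q1: time 9+2=11, value 25+24=49
- Q1+Q10+Q8: time 2+2+3=7, value 24+14+7=45
- Q7+Q1: time 10+2=12, value 18+24=42
Best: 51 marks.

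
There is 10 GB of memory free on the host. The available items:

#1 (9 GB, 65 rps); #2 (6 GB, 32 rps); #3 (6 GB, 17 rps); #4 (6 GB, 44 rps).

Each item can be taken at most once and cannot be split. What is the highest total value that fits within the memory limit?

65 rps

Check high-value combinations within 10 GB:
- #1: memory 9, value 65
- #4: memory 6, value 44
- #2: memory 6, value 32
- #3: memory 6, value 17
Best: 65 rps.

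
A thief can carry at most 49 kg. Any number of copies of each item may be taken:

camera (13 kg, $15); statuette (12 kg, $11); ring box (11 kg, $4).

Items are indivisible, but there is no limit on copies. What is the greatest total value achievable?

Best value-per-unit is camera at 15/13; filling with it alone gives 3×15 = 45.
Optimal mix: 1×camera + 3×statuette → weight 49, value 48.

$48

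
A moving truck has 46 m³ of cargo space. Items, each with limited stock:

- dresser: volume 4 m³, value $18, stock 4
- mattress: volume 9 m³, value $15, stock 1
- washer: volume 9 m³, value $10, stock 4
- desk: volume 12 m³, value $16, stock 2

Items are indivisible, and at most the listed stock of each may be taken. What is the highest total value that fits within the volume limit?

Top feasible selections:
- 4×dresser + 1×mattress + 1×washer + 1×desk: volume 46, value 113
- 4×dresser + 2×washer + 1×desk: volume 46, value 108
- 4×dresser + 1×mattress + 2×washer: volume 43, value 107
Best: $113.

$113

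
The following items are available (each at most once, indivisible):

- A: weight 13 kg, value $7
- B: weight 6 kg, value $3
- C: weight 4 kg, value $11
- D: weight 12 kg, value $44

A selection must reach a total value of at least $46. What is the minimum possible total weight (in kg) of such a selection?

Subsets with value ≥ 46, sorted by total weight:
- C+D: weight 16, value 55
- B+D: weight 18, value 47
- B+C+D: weight 22, value 58
Minimum weight: 16 kg.

16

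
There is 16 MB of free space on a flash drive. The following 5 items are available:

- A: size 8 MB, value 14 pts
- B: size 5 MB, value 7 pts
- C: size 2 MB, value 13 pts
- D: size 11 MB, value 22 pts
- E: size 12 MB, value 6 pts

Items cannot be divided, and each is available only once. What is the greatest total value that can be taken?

Check high-value combinations within 16 MB:
- C+D: size 2+11=13, value 13+22=35
- A+B+C: size 8+5+2=15, value 14+7+13=34
- B+D: size 5+11=16, value 7+22=29
- A+C: size 8+2=10, value 14+13=27
Best: 35 pts.

35 pts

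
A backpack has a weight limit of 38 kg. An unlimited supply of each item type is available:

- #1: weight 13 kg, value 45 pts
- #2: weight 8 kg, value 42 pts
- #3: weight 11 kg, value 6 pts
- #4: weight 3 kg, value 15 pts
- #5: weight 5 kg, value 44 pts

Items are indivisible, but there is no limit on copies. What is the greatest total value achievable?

323 pts

Best value-per-unit is #5 at 44/5; filling with it alone gives 7×44 = 308.
Optimal mix: 1×#4 + 7×#5 → weight 38, value 323.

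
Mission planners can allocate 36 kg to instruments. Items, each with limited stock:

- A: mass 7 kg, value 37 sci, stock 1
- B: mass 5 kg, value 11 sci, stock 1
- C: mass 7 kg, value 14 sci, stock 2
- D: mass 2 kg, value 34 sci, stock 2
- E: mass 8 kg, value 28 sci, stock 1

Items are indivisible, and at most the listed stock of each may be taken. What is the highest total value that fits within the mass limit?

Best selections within mass 36 and stock limits:
- 1×A + 2×C + 2×D + 1×E: mass 33, value 161
- 1×A + 1×B + 1×C + 2×D + 1×E: mass 31, value 158
- 1×A + 1×C + 2×D + 1×E: mass 26, value 147
- 1×A + 1×B + 2×D + 1×E: mass 24, value 144
Best: 161 sci.

161 sci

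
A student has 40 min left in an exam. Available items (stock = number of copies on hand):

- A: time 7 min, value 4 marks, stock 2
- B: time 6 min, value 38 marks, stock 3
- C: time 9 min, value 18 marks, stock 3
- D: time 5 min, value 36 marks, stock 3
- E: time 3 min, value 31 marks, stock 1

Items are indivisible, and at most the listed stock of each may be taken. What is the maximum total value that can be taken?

253 marks

Top feasible selections:
- 3×B + 3×D + 1×E: time 36, value 253
- 3×B + 1×C + 2×D + 1×E: time 40, value 235
- 2×B + 1×C + 3×D + 1×E: time 39, value 233
Best: 253 marks.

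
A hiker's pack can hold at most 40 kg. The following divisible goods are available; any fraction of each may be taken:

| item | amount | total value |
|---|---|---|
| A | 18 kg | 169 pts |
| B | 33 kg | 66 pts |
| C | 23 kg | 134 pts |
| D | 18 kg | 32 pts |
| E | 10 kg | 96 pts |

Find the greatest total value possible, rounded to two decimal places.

Take in order of value per unit:
- E (96/10 per unit): all 10 → value 96, running total 96.00
- A (169/18 per unit): all 18 → value 169, running total 265.00
- C (134/23 per unit): 12 of 23 → value 12×134/23 = 69.9130, running total 334.91
Total 334.91.

334.91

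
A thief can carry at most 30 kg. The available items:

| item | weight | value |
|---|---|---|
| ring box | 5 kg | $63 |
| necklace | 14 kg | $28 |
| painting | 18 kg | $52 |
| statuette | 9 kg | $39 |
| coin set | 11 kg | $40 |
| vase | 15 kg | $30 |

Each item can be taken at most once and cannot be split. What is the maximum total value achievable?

Check high-value combinations within 30 kg:
- ring box+statuette+coin set: weight 5+9+11=25, value 63+39+40=142
- ring box+statuette+vase: weight 5+9+15=29, value 63+39+30=132
- ring box+necklace+coin set: weight 5+14+11=30, value 63+28+40=131
- ring box+necklace+statuette: weight 5+14+9=28, value 63+28+39=130
Best: $142.

$142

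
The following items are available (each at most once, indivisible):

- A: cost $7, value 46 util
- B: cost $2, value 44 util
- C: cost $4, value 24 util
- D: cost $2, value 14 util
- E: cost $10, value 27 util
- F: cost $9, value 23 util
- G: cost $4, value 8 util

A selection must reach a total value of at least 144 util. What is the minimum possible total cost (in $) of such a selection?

Subsets with value ≥ 144, sorted by total cost:
- A+B+C+D+F: cost 24, value 151
- A+B+C+D+E: cost 25, value 155
- A+B+C+F+G: cost 26, value 145
- A+B+C+E+G: cost 27, value 149
Minimum cost: 24 $.

24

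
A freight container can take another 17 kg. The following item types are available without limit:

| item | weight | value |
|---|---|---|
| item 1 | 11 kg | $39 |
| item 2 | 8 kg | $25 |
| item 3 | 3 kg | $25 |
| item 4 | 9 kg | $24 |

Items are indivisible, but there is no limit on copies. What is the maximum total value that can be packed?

Best value-per-unit is item 3 at 25/3, and filling with it alone uses weight 5×3=15. No mix of the others beats 5×25 = 125.

$125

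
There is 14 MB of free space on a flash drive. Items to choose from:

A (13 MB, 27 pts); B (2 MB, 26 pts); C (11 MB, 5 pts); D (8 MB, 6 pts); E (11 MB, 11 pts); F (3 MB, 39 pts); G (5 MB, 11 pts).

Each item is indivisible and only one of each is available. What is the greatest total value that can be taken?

Check high-value combinations within 14 MB:
- B+F+G: size 2+3+5=10, value 26+39+11=76
- B+D+F: size 2+8+3=13, value 26+6+39=71
- B+F: size 2+3=5, value 26+39=65
- F+G: size 3+5=8, value 39+11=50
- E+F: size 11+3=14, value 11+39=50
Best: 76 pts.

76 pts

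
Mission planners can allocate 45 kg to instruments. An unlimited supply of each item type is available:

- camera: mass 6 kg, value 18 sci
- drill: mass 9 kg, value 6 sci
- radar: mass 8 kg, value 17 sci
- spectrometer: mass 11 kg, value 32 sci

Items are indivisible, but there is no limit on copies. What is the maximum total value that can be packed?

Best value-per-unit is camera at 18/6; filling with it alone gives 7×18 = 126.
Optimal mix: 2×camera + 3×spectrometer → mass 45, value 132.

132 sci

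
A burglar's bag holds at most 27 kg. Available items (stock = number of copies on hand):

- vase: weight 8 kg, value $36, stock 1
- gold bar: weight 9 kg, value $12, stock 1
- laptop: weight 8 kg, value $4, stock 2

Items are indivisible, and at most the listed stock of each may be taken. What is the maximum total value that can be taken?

$52

Top feasible selections:
- 1×vase + 1×gold bar + 1×laptop: weight 25, value 52
- 1×vase + 1×gold bar: weight 17, value 48
- 1×vase + 2×laptop: weight 24, value 44
Best: $52.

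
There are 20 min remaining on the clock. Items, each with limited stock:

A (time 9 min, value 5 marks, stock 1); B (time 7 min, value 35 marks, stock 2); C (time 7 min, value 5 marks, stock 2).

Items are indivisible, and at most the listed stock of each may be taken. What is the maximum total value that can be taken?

70 marks

Top feasible selections:
- 2×B: time 14, value 70
- 1×B + 1×C: time 14, value 40
Best: 70 marks.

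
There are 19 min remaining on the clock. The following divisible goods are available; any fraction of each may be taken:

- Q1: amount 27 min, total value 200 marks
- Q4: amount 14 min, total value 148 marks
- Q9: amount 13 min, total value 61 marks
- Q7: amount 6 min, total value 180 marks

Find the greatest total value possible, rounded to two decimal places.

317.43

Take in order of value per unit:
- Q7 (180/6 per unit): all 6 → value 180, running total 180.00
- Q4 (148/14 per unit): 13 of 14 → value 13×148/14 = 137.4286, running total 317.43
Total 317.43.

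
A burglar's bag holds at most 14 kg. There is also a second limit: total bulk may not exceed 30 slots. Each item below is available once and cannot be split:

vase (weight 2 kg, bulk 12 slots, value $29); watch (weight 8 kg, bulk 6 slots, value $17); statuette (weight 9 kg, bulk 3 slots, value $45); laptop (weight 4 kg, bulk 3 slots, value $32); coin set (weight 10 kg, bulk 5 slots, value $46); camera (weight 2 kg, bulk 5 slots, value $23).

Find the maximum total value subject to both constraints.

$98

Feasible sets respecting both limits:
- vase+coin set+camera: weight 14, bulk 22, value 98
- vase+statuette+camera: weight 13, bulk 20, value 97
- vase+laptop+camera: weight 8, bulk 20, value 84
- vase+watch+laptop: weight 14, bulk 21, value 78
Best: $98.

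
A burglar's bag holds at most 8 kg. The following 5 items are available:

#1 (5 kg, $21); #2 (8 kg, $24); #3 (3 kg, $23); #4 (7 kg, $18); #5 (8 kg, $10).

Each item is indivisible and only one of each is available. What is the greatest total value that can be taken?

$44

Check high-value combinations within 8 kg:
- #1+#3: weight 5+3=8, value 21+23=44
- #2: weight 8, value 24
- #3: weight 3, value 23
Best: $44.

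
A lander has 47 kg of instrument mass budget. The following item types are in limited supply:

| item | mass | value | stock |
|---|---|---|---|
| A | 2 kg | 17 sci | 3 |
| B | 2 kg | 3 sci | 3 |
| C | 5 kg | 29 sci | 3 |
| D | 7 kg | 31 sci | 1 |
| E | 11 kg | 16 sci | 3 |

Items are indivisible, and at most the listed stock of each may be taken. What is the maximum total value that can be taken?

194 sci

Best selections within mass 47 and stock limits:
- 3×A + 3×B + 3×C + 1×D + 1×E: mass 45, value 194
- 3×A + 2×B + 3×C + 1×D + 1×E: mass 43, value 191
Best: 194 sci.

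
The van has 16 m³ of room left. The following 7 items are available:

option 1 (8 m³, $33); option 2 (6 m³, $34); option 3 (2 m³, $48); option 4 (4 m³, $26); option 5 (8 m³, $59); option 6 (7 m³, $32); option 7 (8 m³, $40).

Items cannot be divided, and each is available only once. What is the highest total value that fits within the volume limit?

$141

This is a 0/1 knapsack; check combinations near the capacity.
- option 2+option 3+option 5: volume 6+2+8=16, value 34+48+59=141
- option 3+option 4+option 5: volume 2+4+8=14, value 48+26+59=133
- option 2+option 3+option 7: volume 6+2+8=16, value 34+48+40=122
Best: $141.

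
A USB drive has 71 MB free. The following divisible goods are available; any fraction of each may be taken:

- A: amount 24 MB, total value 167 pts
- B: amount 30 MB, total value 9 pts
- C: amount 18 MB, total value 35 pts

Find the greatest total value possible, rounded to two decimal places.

Take in order of value per unit:
- A (167/24 per unit): all 24 → value 167, running total 167.00
- C (35/18 per unit): all 18 → value 35, running total 202.00
- B (9/30 per unit): 29 of 30 → value 29×9/30 = 8.7000, running total 210.70
Total 210.70.

210.70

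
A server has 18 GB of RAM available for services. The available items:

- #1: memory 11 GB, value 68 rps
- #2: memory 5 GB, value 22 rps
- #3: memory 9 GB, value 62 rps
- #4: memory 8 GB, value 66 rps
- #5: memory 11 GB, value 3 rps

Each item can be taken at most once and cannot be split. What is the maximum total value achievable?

128 rps

Check high-value combinations within 18 GB:
- #3+#4: memory 9+8=17, value 62+66=128
- #1+#2: memory 11+5=16, value 68+22=90
- #2+#4: memory 5+8=13, value 22+66=88
- #2+#3: memory 5+9=14, value 22+62=84
Best: 128 rps.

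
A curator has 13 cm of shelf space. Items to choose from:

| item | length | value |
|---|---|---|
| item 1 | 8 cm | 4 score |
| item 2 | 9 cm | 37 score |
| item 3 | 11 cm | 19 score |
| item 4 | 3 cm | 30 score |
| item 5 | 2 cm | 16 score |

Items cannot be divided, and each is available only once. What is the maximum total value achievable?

67 score

This is a 0/1 knapsack; check combinations near the capacity.
- item 2+item 4: length 9+3=12, value 37+30=67
- item 2+item 5: length 9+2=11, value 37+16=53
- item 1+item 4+item 5: length 8+3+2=13, value 4+30+16=50
Best: 67 score.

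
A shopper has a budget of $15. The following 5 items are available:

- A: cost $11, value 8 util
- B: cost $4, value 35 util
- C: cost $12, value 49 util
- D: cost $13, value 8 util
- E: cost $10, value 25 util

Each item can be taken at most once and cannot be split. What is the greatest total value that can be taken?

This is a 0/1 knapsack; check combinations near the capacity.
- B+E: cost 4+10=14, value 35+25=60
- C: cost 12, value 49
- A+B: cost 11+4=15, value 8+35=43
- B: cost 4, value 35
Best: 60 util.

60 util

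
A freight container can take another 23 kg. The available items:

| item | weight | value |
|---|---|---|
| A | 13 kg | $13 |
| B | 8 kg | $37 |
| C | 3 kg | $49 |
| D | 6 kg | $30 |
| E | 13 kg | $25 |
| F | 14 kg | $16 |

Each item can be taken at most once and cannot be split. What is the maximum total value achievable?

$116

Check high-value combinations within 23 kg:
- B+C+D: weight 8+3+6=17, value 37+49+30=116
- C+D+E: weight 3+6+13=22, value 49+30+25=104
- C+D+F: weight 3+6+14=23, value 49+30+16=95
- A+C+D: weight 13+3+6=22, value 13+49+30=92
Best: $116.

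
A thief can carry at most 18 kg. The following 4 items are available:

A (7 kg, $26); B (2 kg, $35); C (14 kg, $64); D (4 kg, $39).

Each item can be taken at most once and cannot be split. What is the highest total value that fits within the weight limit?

$103

Check high-value combinations within 18 kg:
- C+D: weight 14+4=18, value 64+39=103
- A+B+D: weight 7+2+4=13, value 26+35+39=100
- B+C: weight 2+14=16, value 35+64=99
- B+D: weight 2+4=6, value 35+39=74
Best: $103.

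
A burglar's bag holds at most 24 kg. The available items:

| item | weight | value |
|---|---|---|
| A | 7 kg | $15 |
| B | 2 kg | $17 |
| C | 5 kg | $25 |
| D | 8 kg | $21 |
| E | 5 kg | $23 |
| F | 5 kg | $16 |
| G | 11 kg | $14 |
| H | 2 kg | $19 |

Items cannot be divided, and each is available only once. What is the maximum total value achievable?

Check high-value combinations within 24 kg:
- B+C+D+E+H: weight 2+5+8+5+2=22, value 17+25+21+23+19=105
- B+C+E+F+H: weight 2+5+5+5+2=19, value 17+25+23+16+19=100
- A+B+C+E+H: weight 7+2+5+5+2=21, value 15+17+25+23+19=99
- B+C+D+F+H: weight 2+5+8+5+2=22, value 17+25+21+16+19=98
- A+C+E+F+H: weight 7+5+5+5+2=24, value 15+25+23+16+19=98
Best: $105.

$105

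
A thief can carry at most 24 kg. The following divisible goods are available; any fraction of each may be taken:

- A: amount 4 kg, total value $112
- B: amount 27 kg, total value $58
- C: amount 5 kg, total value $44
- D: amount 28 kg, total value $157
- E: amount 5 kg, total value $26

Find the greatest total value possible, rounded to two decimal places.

240.11

Take in order of value per unit:
- A (112/4 per unit): all 4 → value 112, running total 112.00
- C (44/5 per unit): all 5 → value 44, running total 156.00
- D (157/28 per unit): 15 of 28 → value 15×157/28 = 84.1071, running total 240.11
Total 240.11.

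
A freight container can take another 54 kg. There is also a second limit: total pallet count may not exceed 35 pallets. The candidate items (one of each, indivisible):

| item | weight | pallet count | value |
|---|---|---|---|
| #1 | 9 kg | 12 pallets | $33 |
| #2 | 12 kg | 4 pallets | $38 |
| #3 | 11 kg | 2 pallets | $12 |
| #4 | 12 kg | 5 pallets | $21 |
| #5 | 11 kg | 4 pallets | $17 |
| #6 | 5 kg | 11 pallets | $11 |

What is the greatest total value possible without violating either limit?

Feasible sets respecting both limits:
- #1+#2+#3+#4+#6: weight 49, pallet count 34, value 115
- #1+#2+#3+#5+#6: weight 48, pallet count 33, value 111
- #1+#2+#4+#5: weight 44, pallet count 25, value 109
- #1+#2+#3+#4: weight 44, pallet count 23, value 104
Best: $115.

$115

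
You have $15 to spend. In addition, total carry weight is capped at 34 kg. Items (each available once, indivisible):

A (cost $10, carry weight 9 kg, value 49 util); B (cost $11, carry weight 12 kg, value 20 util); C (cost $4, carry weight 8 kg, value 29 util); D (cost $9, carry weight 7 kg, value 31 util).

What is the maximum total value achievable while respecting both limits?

Feasible sets respecting both limits:
- A+C: cost 14, carry weight 17, value 78
- C+D: cost 13, carry weight 15, value 60
- A: cost 10, carry weight 9, value 49
- B+C: cost 15, carry weight 20, value 49
Best: 78 util.

78 util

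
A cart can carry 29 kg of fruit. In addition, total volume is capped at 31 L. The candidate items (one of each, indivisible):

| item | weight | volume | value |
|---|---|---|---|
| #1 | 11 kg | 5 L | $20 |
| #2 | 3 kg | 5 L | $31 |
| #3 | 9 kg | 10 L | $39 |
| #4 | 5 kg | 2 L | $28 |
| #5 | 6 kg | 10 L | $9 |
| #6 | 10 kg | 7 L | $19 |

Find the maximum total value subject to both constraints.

$118

Feasible sets respecting both limits:
- #1+#2+#3+#4: weight 28, volume 22, value 118
- #2+#3+#4+#6: weight 27, volume 24, value 117
- #2+#3+#4+#5: weight 23, volume 27, value 107
Best: $118.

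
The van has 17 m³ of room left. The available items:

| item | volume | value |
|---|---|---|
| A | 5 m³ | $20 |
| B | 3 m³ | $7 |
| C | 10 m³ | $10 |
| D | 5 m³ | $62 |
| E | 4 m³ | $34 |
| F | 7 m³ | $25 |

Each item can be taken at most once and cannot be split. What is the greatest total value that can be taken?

$123

This is a 0/1 knapsack; check combinations near the capacity.
- A+B+D+E: volume 5+3+5+4=17, value 20+7+62+34=123
- D+E+F: volume 5+4+7=16, value 62+34+25=121
- A+D+E: volume 5+5+4=14, value 20+62+34=116
- A+D+F: volume 5+5+7=17, value 20+62+25=107
Best: $123.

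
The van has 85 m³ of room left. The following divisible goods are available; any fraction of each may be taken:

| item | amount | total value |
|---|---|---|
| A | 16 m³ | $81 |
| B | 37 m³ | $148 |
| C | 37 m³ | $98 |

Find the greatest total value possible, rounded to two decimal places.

Take in order of value per unit:
- A (81/16 per unit): all 16 → value 81, running total 81.00
- B (148/37 per unit): all 37 → value 148, running total 229.00
- C (98/37 per unit): 32 of 37 → value 32×98/37 = 84.7568, running total 313.76
Total 313.76.

313.76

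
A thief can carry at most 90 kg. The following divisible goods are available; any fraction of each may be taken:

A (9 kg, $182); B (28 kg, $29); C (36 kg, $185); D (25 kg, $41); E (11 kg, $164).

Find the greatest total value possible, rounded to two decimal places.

581.32

Take in order of value per unit:
- A (182/9 per unit): all 9 → value 182, running total 182.00
- E (164/11 per unit): all 11 → value 164, running total 346.00
- C (185/36 per unit): all 36 → value 185, running total 531.00
- D (41/25 per unit): all 25 → value 41, running total 572.00
- B (29/28 per unit): 9 of 28 → value 9×29/28 = 9.3214, running total 581.32
Total 581.32.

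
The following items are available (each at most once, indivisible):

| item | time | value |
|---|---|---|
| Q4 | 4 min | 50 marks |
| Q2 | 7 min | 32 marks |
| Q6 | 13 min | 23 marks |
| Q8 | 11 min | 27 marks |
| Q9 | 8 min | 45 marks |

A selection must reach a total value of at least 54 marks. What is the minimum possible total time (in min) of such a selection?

11

Subsets with value ≥ 54, sorted by total time:
- Q4+Q2: time 11, value 82
- Q4+Q9: time 12, value 95
- Q4+Q8: time 15, value 77
- Q2+Q9: time 15, value 77
Minimum time: 11 min.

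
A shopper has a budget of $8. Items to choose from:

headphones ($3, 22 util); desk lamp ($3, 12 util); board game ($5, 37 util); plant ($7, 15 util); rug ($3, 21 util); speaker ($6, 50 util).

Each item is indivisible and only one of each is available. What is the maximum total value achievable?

59 util

Check high-value combinations within $8:
- headphones+board game: cost 3+5=8, value 22+37=59
- board game+rug: cost 5+3=8, value 37+21=58
- speaker: cost 6, value 50
- desk lamp+board game: cost 3+5=8, value 12+37=49
- headphones+rug: cost 3+3=6, value 22+21=43
Best: 59 util.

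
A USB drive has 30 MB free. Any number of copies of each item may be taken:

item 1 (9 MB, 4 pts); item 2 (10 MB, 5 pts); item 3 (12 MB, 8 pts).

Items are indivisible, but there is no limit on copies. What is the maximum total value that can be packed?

16 pts

Best value-per-unit is item 3 at 8/12; filling with it alone gives 2×8 = 16.
Optimal mix: 2×item 1 + 1×item 3 → size 30, value 16.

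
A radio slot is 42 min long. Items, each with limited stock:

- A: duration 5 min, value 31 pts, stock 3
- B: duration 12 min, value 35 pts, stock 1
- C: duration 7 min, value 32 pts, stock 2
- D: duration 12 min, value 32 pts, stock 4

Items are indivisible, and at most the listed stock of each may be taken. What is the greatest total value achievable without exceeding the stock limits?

Top feasible selections:
- 3×A + 1×B + 2×C: duration 41, value 192
- 3×A + 2×C + 1×D: duration 41, value 189
- 2×A + 1×B + 2×C: duration 36, value 161
Best: 192 pts.

192 pts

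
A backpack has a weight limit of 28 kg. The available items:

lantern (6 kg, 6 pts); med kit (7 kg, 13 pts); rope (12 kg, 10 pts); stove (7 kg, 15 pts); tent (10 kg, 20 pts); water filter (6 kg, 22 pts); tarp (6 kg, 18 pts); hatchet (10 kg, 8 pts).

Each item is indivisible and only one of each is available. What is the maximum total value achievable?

This is a 0/1 knapsack; check combinations near the capacity.
- med kit+stove+water filter+tarp: weight 7+7+6+6=26, value 13+15+22+18=68
- lantern+tent+water filter+tarp: weight 6+10+6+6=28, value 6+20+22+18=66
- lantern+stove+water filter+tarp: weight 6+7+6+6=25, value 6+15+22+18=61
- tent+water filter+tarp: weight 10+6+6=22, value 20+22+18=60
- lantern+med kit+water filter+tarp: weight 6+7+6+6=25, value 6+13+22+18=59
Best: 68 pts.

68 pts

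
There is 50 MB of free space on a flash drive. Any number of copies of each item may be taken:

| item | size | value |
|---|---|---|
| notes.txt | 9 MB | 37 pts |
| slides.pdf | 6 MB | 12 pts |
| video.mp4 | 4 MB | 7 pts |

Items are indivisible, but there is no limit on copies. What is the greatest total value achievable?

192 pts

Best value-per-unit is notes.txt at 37/9; filling with it alone gives 5×37 = 185.
Optimal mix: 5×notes.txt + 1×video.mp4 → size 49, value 192.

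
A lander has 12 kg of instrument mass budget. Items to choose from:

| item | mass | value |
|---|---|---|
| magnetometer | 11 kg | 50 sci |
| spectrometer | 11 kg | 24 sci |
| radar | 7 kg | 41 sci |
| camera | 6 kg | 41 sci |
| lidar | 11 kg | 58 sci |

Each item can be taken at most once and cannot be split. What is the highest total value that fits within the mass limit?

This is a 0/1 knapsack; check combinations near the capacity.
- lidar: mass 11, value 58
- magnetometer: mass 11, value 50
- camera: mass 6, value 41
- radar: mass 7, value 41
- spectrometer: mass 11, value 24
Best: 58 sci.

58 sci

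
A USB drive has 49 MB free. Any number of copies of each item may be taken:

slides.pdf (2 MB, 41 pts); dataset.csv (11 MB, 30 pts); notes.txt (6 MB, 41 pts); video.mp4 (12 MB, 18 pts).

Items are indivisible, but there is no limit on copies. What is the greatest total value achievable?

984 pts

Best value-per-unit is slides.pdf at 41/2, and filling with it alone uses size 24×2=48. No mix of the others beats 24×41 = 984.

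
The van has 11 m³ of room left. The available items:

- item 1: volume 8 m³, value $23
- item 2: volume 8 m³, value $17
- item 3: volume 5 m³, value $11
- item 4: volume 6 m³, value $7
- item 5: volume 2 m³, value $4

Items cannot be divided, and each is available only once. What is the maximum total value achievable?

Check high-value combinations within 11 m³:
- item 1+item 5: volume 8+2=10, value 23+4=27
- item 1: volume 8, value 23
- item 2+item 5: volume 8+2=10, value 17+4=21
- item 3+item 4: volume 5+6=11, value 11+7=18
- item 2: volume 8, value 17
Best: $27.

$27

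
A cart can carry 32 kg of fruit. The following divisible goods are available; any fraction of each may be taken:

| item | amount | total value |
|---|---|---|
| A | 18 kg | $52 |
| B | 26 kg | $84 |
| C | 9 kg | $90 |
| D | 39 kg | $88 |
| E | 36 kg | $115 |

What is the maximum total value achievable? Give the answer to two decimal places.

Take in order of value per unit:
- C (90/9 per unit): all 9 → value 90, running total 90.00
- B (84/26 per unit): 23 of 26 → value 23×84/26 = 74.3077, running total 164.31
Total 164.31.

164.31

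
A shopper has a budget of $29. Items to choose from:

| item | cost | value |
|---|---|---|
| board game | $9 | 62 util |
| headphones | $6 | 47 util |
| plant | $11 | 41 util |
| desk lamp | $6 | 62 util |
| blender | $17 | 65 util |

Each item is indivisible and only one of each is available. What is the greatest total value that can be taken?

Check high-value combinations within $29:
- headphones+desk lamp+blender: cost 6+6+17=29, value 47+62+65=174
- board game+headphones+desk lamp: cost 9+6+6=21, value 62+47+62=171
- board game+plant+desk lamp: cost 9+11+6=26, value 62+41+62=165
- headphones+plant+desk lamp: cost 6+11+6=23, value 47+41+62=150
- board game+headphones+plant: cost 9+6+11=26, value 62+47+41=150
Best: 174 util.

174 util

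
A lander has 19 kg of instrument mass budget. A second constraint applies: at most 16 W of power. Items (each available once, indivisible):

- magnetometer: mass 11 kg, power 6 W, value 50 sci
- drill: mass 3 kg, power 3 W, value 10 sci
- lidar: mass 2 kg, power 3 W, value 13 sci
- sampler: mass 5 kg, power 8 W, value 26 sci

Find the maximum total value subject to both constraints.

Feasible sets respecting both limits:
- magnetometer+sampler: mass 16, power 14, value 76
- magnetometer+drill+lidar: mass 16, power 12, value 73
- magnetometer+lidar: mass 13, power 9, value 63
Best: 76 sci.

76 sci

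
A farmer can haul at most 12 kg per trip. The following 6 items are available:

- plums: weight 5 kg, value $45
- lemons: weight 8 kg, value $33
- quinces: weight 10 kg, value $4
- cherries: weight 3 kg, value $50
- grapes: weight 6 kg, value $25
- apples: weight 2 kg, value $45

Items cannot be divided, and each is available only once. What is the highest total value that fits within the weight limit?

Check high-value combinations within 12 kg:
- plums+cherries+apples: weight 5+3+2=10, value 45+50+45=140
- cherries+grapes+apples: weight 3+6+2=11, value 50+25+45=120
- cherries+apples: weight 3+2=5, value 50+45=95
- plums+cherries: weight 5+3=8, value 45+50=95
- plums+apples: weight 5+2=7, value 45+45=90
Best: $140.

$140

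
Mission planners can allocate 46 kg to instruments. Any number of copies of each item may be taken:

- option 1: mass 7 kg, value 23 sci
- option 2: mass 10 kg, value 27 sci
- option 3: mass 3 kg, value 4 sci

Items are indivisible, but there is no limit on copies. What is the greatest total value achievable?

Best value-per-unit is option 1 at 23/7; filling with it alone gives 6×23 = 138.
Optimal mix: 6×option 1 + 1×option 3 → mass 45, value 142.

142 sci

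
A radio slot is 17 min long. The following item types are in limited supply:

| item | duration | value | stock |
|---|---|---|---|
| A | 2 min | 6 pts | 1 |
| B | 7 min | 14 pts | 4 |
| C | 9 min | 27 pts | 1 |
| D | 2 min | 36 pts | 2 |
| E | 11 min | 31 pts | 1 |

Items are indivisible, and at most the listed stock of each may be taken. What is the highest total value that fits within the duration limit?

109 pts

Top feasible selections:
- 1×A + 2×D + 1×E: duration 17, value 109
- 1×A + 1×C + 2×D: duration 15, value 105
- 2×D + 1×E: duration 15, value 103
- 1×C + 2×D: duration 13, value 99
Best: 109 pts.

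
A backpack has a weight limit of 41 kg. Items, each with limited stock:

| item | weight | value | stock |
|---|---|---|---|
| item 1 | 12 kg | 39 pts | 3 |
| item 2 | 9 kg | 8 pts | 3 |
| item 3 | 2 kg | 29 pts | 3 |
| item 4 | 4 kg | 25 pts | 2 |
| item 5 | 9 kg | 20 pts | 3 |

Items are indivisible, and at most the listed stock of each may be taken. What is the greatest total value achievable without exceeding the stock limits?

Top feasible selections:
- 2×item 1 + 3×item 3 + 2×item 4: weight 38, value 215
- 3×item 3 + 2×item 4 + 3×item 5: weight 41, value 197
- 1×item 1 + 3×item 3 + 2×item 4 + 1×item 5: weight 35, value 196
- 1×item 1 + 3×item 3 + 1×item 4 + 2×item 5: weight 40, value 191
Best: 215 pts.

215 pts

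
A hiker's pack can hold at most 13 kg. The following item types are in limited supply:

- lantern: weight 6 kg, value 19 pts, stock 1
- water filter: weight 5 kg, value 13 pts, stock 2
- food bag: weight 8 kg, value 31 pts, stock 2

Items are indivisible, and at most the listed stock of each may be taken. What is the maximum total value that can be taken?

Best selections within weight 13 and stock limits:
- 1×water filter + 1×food bag: weight 13, value 44
- 1×lantern + 1×water filter: weight 11, value 32
Best: 44 pts.

44 pts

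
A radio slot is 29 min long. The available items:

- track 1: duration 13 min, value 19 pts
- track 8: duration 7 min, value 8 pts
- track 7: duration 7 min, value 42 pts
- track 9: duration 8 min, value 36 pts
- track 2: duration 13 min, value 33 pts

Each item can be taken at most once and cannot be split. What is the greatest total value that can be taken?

111 pts

This is a 0/1 knapsack; check combinations near the capacity.
- track 7+track 9+track 2: duration 7+8+13=28, value 42+36+33=111
- track 1+track 7+track 9: duration 13+7+8=28, value 19+42+36=97
- track 8+track 7+track 9: duration 7+7+8=22, value 8+42+36=86
- track 8+track 7+track 2: duration 7+7+13=27, value 8+42+33=83
- track 7+track 9: duration 7+8=15, value 42+36=78
Best: 111 pts.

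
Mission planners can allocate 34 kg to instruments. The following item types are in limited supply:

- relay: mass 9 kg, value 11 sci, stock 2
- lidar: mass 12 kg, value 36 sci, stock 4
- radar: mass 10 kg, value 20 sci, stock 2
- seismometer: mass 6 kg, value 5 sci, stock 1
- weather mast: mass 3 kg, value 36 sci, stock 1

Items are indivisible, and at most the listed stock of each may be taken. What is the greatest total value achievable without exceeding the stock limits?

Best selections within mass 34 and stock limits:
- 2×lidar + 1×seismometer + 1×weather mast: mass 33, value 113
- 2×lidar + 1×weather mast: mass 27, value 108
- 1×relay + 1×lidar + 1×radar + 1×weather mast: mass 34, value 103
- 1×lidar + 1×radar + 1×seismometer + 1×weather mast: mass 31, value 97
Best: 113 sci.

113 sci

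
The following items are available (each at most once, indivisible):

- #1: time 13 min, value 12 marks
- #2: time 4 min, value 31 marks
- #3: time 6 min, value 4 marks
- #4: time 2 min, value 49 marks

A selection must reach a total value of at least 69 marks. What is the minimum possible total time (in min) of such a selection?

6

Subsets with value ≥ 69, sorted by total time:
- #2+#4: time 6, value 80
- #2+#3+#4: time 12, value 84
Minimum time: 6 min.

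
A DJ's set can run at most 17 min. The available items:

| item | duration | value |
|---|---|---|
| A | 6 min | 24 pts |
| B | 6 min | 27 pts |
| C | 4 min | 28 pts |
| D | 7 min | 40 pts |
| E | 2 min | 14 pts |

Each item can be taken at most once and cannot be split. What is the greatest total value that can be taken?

Check high-value combinations within 17 min:
- B+C+D: duration 6+4+7=17, value 27+28+40=95
- A+C+D: duration 6+4+7=17, value 24+28+40=92
- C+D+E: duration 4+7+2=13, value 28+40+14=82
- B+D+E: duration 6+7+2=15, value 27+40+14=81
- A+B+C: duration 6+6+4=16, value 24+27+28=79
Best: 95 pts.

95 pts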